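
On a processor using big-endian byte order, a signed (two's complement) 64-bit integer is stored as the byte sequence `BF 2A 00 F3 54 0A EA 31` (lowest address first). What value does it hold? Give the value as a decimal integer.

-4671920618356413903

Big-endian: lowest address holds the most-significant byte.
The bytes are already most-significant first: 0xBF2A00F3540AEA31.
Top bit is set, so as a signed 64-bit value this is 0xBF2A00F3540AEA31 − 2^64 = -4671920618356413903.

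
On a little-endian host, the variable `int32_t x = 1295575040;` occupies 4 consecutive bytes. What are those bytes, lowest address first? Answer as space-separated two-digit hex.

00 E8 38 4D

1295575040 in hexadecimal, padded to 32 bits, is 0x4D38E800.
Split into bytes (most-significant first): 4D 38 E8 00.
Little-endian: lowest address holds the least-significant byte.
So at ascending addresses the bytes are 00 E8 38 4D.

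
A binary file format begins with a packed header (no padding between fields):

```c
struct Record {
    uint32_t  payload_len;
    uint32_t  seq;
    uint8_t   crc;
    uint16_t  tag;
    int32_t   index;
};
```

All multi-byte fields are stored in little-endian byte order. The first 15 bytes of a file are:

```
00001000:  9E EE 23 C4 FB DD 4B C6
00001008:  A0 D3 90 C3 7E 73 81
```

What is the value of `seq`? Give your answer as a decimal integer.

3326860795

`seq` follows `payload_len` (4 bytes), so it starts at byte offset 4 and occupies 4 bytes.
Bytes at offsets 4..7: FB DD 4B C6.
In little-endian order the low byte comes first in memory.
Reassemble most-significant byte first: C6 4B DD FB → 0xC64BDDFB.
0xC64BDDFB = 3326860795.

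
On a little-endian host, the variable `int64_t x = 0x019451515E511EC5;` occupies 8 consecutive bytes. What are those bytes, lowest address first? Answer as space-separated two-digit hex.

C5 1E 51 5E 51 51 94 01

Split into bytes (most-significant first): 01 94 51 51 5E 51 1E C5.
Little-endian: lowest address holds the least-significant byte.
So at ascending addresses the bytes are C5 1E 51 5E 51 51 94 01.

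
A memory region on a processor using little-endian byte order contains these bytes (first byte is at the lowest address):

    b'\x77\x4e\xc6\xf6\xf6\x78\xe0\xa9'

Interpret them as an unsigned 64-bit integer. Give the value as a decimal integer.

Little-endian: lowest address holds the least-significant byte.
Reassemble most-significant byte first: A9 E0 78 F6 F6 C6 4E 77 → 0xA9E078F6F6C64E77.
0xA9E078F6F6C64E77 = 12240916789290487415.

12240916789290487415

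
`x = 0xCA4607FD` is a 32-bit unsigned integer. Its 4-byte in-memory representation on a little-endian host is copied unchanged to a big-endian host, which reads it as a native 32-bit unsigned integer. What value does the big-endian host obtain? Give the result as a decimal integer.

Stored little-endian, the bytes at ascending addresses are FD 07 46 CA.
Read back as big-endian, the last byte is least significant, giving 0xFD0746CA.
0xFD0746CA = 4245112522.

4245112522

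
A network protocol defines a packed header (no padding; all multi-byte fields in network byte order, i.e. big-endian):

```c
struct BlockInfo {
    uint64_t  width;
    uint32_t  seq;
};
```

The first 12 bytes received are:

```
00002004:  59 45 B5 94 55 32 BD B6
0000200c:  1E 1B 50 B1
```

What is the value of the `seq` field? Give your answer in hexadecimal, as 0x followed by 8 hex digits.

`seq` follows `width` (8 bytes), so it starts at byte offset 8 and occupies 4 bytes.
Bytes at offsets 8..11: 1E 1B 50 B1.
Big-endian: lowest address holds the most-significant byte.
The bytes are already most-significant first: 0x1E1B50B1.

0x1E1B50B1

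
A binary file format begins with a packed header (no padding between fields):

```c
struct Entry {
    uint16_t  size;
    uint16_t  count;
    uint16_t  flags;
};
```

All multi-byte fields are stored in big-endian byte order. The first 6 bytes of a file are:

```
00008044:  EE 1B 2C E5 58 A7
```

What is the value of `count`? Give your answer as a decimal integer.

11493

`count` follows `size` (2 bytes), so it starts at byte offset 2 and occupies 2 bytes.
Bytes at offsets 2..3: 2C E5.
In big-endian order the high byte comes first in memory.
The bytes are already most-significant first: 0x2CE5.
0x2CE5 = 11493.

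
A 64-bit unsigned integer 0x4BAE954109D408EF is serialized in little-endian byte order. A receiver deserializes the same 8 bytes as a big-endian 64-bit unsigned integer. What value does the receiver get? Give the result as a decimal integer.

Stored little-endian, the bytes at ascending addresses are EF 08 D4 09 41 95 AE 4B.
Read back as big-endian, the last byte is least significant, giving 0xEF08D4094195AE4B.
0xEF08D4094195AE4B = 17224249911098584651.

17224249911098584651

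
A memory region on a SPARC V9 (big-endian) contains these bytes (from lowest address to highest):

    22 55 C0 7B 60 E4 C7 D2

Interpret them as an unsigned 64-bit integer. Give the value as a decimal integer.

2474095206449072082

In big-endian order the high byte comes first in memory.
The bytes are already most-significant first: 0x2255C07B60E4C7D2.
0x2255C07B60E4C7D2 = 2474095206449072082.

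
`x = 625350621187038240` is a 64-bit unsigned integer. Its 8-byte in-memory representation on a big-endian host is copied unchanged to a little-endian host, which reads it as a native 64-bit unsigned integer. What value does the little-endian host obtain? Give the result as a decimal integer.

625350621187038240 in 64-bit hexadecimal is 0x08ADB113A3EC5C20.
Stored big-endian, the bytes at ascending addresses are 08 AD B1 13 A3 EC 5C 20.
Read back as little-endian, the first byte is least significant, giving 0x205CECA313B1AD08.
0x205CECA313B1AD08 = 2331998892225309960.

2331998892225309960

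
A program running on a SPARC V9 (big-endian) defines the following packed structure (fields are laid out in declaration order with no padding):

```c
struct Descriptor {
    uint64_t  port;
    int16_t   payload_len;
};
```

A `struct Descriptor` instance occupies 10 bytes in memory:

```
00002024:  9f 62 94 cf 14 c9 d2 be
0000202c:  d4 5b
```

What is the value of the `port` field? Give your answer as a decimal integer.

`port` is the first field, at byte offset 0, occupying 8 bytes.
Bytes at offsets 0..7: 9F 62 94 CF 14 C9 D2 BE.
Big-endian stores the most-significant byte at the lowest address.
The bytes are already most-significant first: 0x9F6294CF14C9D2BE.
0x9F6294CF14C9D2BE = 11484905616876098238.

11484905616876098238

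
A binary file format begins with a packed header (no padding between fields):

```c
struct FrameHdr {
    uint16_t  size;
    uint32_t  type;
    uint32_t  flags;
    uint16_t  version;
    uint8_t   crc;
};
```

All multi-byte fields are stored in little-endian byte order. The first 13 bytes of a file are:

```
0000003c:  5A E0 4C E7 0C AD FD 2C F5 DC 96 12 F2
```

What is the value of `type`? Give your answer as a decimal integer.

2903304012

`type` follows `size` (2 bytes), so it starts at byte offset 2 and occupies 4 bytes.
Bytes at offsets 2..5: 4C E7 0C AD.
Little-endian: lowest address holds the least-significant byte.
Reassemble most-significant byte first: AD 0C E7 4C → 0xAD0CE74C.
0xAD0CE74C = 2903304012.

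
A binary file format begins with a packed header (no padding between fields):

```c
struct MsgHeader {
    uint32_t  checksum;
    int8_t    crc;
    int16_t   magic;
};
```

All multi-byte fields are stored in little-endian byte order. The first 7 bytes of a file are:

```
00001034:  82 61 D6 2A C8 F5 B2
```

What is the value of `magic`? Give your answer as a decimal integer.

`magic` follows `checksum` (4 B), `crc` (1 B), so it starts at offset 4 + 1 = 5 and occupies 2 bytes.
Bytes at offsets 5..6: F5 B2.
Little-endian: lowest address holds the least-significant byte.
Reassemble most-significant byte first: B2 F5 → 0xB2F5.
Top bit is set, so as a signed 16-bit value this is 0xB2F5 − 2^16 = -19723.

-19723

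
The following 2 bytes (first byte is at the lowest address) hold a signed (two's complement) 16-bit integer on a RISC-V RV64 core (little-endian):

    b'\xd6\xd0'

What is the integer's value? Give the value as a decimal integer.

Little-endian stores the least-significant byte at the lowest address.
Reassemble most-significant byte first: D0 D6 → 0xD0D6.
Top bit is set, so as a signed 16-bit value this is 0xD0D6 − 2^16 = -12074.

-12074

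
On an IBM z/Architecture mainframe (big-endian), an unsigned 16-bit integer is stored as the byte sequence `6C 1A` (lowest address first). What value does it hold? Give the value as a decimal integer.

27674

Big-endian stores the most-significant byte at the lowest address.
The bytes are already most-significant first: 0x6C1A.
0x6C1A = 27674.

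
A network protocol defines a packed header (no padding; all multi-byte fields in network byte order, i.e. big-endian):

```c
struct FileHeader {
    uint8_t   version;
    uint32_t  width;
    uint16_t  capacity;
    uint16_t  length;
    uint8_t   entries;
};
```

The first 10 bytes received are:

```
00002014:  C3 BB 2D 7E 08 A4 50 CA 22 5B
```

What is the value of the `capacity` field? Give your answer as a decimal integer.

42064

`capacity` follows `version` (1 B), `width` (4 B), so it starts at offset 1 + 4 = 5 and occupies 2 bytes.
Bytes at offsets 5..6: A4 50.
In big-endian order the high byte comes first in memory.
The bytes are already most-significant first: 0xA450.
0xA450 = 42064.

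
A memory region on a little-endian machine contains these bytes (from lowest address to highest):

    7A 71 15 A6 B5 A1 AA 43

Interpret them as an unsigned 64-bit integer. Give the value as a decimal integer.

In little-endian order the low byte comes first in memory.
Reassemble most-significant byte first: 43 AA A1 B5 A6 15 71 7A → 0x43AAA1B5A615717A.
0x43AAA1B5A615717A = 4875887348129558906.

4875887348129558906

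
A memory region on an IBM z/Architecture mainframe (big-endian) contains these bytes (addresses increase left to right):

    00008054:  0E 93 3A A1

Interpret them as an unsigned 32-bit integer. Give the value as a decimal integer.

244529825

Big-endian: lowest address holds the most-significant byte.
The bytes are already most-significant first: 0x0E933AA1.
0x0E933AA1 = 244529825.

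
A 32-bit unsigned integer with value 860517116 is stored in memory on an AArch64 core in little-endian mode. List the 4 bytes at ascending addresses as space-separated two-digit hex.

FC 72 4A 33

860517116 in hexadecimal, padded to 32 bits, is 0x334A72FC.
Split into bytes (most-significant first): 33 4A 72 FC.
Little-endian stores the least-significant byte at the lowest address.
So at ascending addresses the bytes are FC 72 4A 33.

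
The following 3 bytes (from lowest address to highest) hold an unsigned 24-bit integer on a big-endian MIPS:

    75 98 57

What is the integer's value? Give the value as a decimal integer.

7706711

In big-endian order the high byte comes first in memory.
The bytes are already most-significant first: 0x759857.
0x759857 = 7706711.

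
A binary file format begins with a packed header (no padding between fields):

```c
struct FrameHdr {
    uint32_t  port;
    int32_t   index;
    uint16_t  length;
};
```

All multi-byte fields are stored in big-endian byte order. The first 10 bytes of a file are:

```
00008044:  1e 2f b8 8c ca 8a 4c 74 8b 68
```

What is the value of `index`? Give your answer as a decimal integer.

-896906124

`index` follows `port` (4 bytes), so it starts at byte offset 4 and occupies 4 bytes.
Bytes at offsets 4..7: CA 8A 4C 74.
In big-endian order the high byte comes first in memory.
The bytes are already most-significant first: 0xCA8A4C74.
Top bit is set, so as a signed 32-bit value this is 0xCA8A4C74 − 2^32 = -896906124.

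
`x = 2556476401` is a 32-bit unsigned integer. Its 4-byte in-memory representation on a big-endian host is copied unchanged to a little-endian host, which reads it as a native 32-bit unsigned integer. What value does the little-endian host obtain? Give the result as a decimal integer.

4055589016

2556476401 in 32-bit hexadecimal is 0x9860BBF1.
Stored big-endian, the bytes at ascending addresses are 98 60 BB F1.
Read back as little-endian, the first byte is least significant, giving 0xF1BB6098.
0xF1BB6098 = 4055589016.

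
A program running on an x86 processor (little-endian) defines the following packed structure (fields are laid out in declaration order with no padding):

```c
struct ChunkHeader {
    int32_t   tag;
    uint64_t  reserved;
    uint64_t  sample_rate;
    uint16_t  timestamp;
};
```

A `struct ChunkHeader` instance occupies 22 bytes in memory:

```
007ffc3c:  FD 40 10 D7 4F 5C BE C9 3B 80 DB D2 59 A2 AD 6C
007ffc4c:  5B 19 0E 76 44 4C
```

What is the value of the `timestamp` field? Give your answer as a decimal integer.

`timestamp` follows `tag` (4 B), `reserved` (8 B), `sample_rate` (8 B), so it starts at offset 4 + 8 + 8 = 20 and occupies 2 bytes.
Bytes at offsets 20..21: 44 4C.
Little-endian: lowest address holds the least-significant byte.
Reassemble most-significant byte first: 4C 44 → 0x4C44.
0x4C44 = 19524.

19524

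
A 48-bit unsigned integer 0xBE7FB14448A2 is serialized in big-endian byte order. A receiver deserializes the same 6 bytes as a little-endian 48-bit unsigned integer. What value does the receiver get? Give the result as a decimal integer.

Stored big-endian, the bytes at ascending addresses are BE 7F B1 44 48 A2.
Read back as little-endian, the first byte is least significant, giving 0xA24844B17FBE.
0xA24844B17FBE = 178431273828286.

178431273828286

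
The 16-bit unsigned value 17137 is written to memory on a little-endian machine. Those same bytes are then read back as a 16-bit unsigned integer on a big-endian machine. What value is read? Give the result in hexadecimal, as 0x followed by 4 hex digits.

0xF142

17137 in 16-bit hexadecimal is 0x42F1.
Stored little-endian, the bytes at ascending addresses are F1 42.
Read back as big-endian, the last byte is least significant, giving 0xF142.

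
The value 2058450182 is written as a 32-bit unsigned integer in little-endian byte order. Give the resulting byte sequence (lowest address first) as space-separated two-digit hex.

06 75 B1 7A

2058450182 in hexadecimal, padded to 32 bits, is 0x7AB17506.
Split into bytes (most-significant first): 7A B1 75 06.
In little-endian order the low byte comes first in memory.
So at ascending addresses the bytes are 06 75 B1 7A.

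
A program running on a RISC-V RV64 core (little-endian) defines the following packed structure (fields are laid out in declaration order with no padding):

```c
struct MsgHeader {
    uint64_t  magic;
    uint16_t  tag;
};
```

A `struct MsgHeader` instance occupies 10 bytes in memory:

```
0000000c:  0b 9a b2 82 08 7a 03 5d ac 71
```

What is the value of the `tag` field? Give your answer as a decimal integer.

29100

`tag` follows `magic` (8 bytes), so it starts at byte offset 8 and occupies 2 bytes.
Bytes at offsets 8..9: AC 71.
In little-endian order the low byte comes first in memory.
Reassemble most-significant byte first: 71 AC → 0x71AC.
0x71AC = 29100.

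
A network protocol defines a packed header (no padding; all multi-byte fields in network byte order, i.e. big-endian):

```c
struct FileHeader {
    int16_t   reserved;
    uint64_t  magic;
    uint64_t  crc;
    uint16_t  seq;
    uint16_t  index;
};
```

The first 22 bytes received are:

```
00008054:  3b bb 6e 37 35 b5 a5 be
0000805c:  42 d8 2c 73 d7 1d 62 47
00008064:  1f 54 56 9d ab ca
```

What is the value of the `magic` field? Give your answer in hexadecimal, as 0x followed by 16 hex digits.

0x6E3735B5A5BE42D8

`magic` follows `reserved` (2 bytes), so it starts at byte offset 2 and occupies 8 bytes.
Bytes at offsets 2..9: 6E 37 35 B5 A5 BE 42 D8.
In big-endian order the high byte comes first in memory.
The bytes are already most-significant first: 0x6E3735B5A5BE42D8.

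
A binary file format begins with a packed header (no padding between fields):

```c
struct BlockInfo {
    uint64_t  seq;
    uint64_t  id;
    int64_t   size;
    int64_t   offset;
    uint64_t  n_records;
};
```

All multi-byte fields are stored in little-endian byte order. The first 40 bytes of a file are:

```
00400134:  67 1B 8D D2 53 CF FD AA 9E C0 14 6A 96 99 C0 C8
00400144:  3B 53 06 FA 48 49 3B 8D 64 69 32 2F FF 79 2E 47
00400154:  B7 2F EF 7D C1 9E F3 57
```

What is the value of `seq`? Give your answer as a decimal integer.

12321232114477243239

`seq` is the first field, at byte offset 0, occupying 8 bytes.
Bytes at offsets 0..7: 67 1B 8D D2 53 CF FD AA.
Little-endian: lowest address holds the least-significant byte.
Reassemble most-significant byte first: AA FD CF 53 D2 8D 1B 67 → 0xAAFDCF53D28D1B67.
0xAAFDCF53D28D1B67 = 12321232114477243239.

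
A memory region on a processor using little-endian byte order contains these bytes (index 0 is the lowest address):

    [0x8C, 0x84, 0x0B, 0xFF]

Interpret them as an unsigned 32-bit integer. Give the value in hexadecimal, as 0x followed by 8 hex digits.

Little-endian: lowest address holds the least-significant byte.
Reassemble most-significant byte first: FF 0B 84 8C → 0xFF0B848C.

0xFF0B848C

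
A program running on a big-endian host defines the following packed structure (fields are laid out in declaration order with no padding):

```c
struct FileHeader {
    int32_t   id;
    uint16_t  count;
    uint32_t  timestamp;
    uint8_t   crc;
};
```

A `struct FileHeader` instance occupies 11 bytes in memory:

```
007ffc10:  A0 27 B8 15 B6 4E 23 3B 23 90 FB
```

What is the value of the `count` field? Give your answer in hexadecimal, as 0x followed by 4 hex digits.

0xB64E

`count` follows `id` (4 bytes), so it starts at byte offset 4 and occupies 2 bytes.
Bytes at offsets 4..5: B6 4E.
In big-endian order the high byte comes first in memory.
The bytes are already most-significant first: 0xB64E.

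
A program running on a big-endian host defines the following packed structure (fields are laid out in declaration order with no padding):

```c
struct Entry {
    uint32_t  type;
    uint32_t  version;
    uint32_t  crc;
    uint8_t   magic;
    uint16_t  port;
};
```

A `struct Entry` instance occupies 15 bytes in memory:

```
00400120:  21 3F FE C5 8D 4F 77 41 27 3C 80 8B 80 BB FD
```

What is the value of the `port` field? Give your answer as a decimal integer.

48125

`port` follows `type` (4 B), `version` (4 B), `crc` (4 B), `magic` (1 B), so it starts at offset 4 + 4 + 4 + 1 = 13 and occupies 2 bytes.
Bytes at offsets 13..14: BB FD.
Big-endian: lowest address holds the most-significant byte.
The bytes are already most-significant first: 0xBBFD.
0xBBFD = 48125.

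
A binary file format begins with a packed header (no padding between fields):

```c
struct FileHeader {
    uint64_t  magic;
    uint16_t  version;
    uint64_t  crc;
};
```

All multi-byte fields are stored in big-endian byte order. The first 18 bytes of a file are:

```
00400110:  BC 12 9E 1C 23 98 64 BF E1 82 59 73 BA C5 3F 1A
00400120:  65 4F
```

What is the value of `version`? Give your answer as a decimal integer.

57730

`version` follows `magic` (8 bytes), so it starts at byte offset 8 and occupies 2 bytes.
Bytes at offsets 8..9: E1 82.
In big-endian order the high byte comes first in memory.
The bytes are already most-significant first: 0xE182.
0xE182 = 57730.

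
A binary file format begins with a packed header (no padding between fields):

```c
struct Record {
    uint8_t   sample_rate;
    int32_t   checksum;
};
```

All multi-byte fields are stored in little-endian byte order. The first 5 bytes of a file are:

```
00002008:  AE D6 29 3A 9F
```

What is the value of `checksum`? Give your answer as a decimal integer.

`checksum` follows `sample_rate` (1 byte), so it starts at byte offset 1 and occupies 4 bytes.
Bytes at offsets 1..4: D6 29 3A 9F.
Little-endian stores the least-significant byte at the lowest address.
Reassemble most-significant byte first: 9F 3A 29 D6 → 0x9F3A29D6.
Top bit is set, so as a signed 32-bit value this is 0x9F3A29D6 − 2^32 = -1623578154.

-1623578154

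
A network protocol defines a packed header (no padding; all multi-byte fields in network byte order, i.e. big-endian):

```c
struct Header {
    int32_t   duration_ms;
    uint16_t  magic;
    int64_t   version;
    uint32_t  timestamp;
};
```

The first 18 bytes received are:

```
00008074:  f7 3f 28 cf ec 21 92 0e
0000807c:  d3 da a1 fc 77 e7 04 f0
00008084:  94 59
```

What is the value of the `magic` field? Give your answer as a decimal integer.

60449

`magic` follows `duration_ms` (4 bytes), so it starts at byte offset 4 and occupies 2 bytes.
Bytes at offsets 4..5: EC 21.
Big-endian: lowest address holds the most-significant byte.
The bytes are already most-significant first: 0xEC21.
0xEC21 = 60449.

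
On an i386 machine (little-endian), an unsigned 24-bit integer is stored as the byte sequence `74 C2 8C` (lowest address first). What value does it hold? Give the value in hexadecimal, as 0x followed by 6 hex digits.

In little-endian order the low byte comes first in memory.
Reassemble most-significant byte first: 8C C2 74 → 0x8CC274.

0x8CC274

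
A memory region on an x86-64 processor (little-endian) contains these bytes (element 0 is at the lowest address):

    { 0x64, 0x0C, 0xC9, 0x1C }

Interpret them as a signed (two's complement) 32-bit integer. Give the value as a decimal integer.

482937956

In little-endian order the low byte comes first in memory.
Reassemble most-significant byte first: 1C C9 0C 64 → 0x1CC90C64.
0x1CC90C64 = 482937956.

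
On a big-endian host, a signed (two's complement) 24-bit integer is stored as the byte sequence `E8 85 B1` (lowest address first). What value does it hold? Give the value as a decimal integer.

Big-endian stores the most-significant byte at the lowest address.
The bytes are already most-significant first: 0xE885B1.
Top bit is set, so as a signed 24-bit value this is 0xE885B1 − 2^24 = -1538639.

-1538639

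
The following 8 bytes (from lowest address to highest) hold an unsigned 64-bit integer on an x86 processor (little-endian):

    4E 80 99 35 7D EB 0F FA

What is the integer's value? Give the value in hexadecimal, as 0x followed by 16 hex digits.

Little-endian stores the least-significant byte at the lowest address.
Reassemble most-significant byte first: FA 0F EB 7D 35 99 80 4E → 0xFA0FEB7D3599804E.

0xFA0FEB7D3599804E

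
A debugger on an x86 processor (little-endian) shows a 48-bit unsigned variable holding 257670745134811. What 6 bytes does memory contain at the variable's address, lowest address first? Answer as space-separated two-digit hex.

DB 96 3B A5 59 EA

257670745134811 in hexadecimal, padded to 48 bits, is 0xEA59A53B96DB.
Split into bytes (most-significant first): EA 59 A5 3B 96 DB.
Little-endian: lowest address holds the least-significant byte.
So at ascending addresses the bytes are DB 96 3B A5 59 EA.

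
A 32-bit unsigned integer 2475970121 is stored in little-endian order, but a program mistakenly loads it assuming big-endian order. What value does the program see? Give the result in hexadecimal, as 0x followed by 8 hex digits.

2475970121 in 32-bit hexadecimal is 0x93944E49.
Stored little-endian, the bytes at ascending addresses are 49 4E 94 93.
Read back as big-endian, the last byte is least significant, giving 0x494E9493.

0x494E9493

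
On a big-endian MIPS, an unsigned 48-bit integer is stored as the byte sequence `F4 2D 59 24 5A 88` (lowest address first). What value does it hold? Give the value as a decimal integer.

Big-endian: lowest address holds the most-significant byte.
The bytes are already most-significant first: 0xF42D59245A88.
0xF42D59245A88 = 268475606260360.

268475606260360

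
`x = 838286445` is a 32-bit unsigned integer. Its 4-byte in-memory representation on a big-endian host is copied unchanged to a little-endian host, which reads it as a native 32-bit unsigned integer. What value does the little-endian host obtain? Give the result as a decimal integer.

1832711985

838286445 in 32-bit hexadecimal is 0x31F73C6D.
Stored big-endian, the bytes at ascending addresses are 31 F7 3C 6D.
Read back as little-endian, the first byte is least significant, giving 0x6D3CF731.
0x6D3CF731 = 1832711985.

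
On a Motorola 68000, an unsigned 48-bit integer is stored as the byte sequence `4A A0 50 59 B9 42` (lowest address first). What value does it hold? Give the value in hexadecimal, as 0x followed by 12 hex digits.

Big-endian stores the most-significant byte at the lowest address.
The bytes are already most-significant first: 0x4AA05059B942.

0x4AA05059B942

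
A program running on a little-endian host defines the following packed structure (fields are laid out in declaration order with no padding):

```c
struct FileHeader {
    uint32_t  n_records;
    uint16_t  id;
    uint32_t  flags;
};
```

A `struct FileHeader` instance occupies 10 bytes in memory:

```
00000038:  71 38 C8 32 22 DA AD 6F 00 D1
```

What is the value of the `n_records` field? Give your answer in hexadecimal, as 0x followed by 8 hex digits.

0x32C83871

`n_records` is the first field, at byte offset 0, occupying 4 bytes.
Bytes at offsets 0..3: 71 38 C8 32.
In little-endian order the low byte comes first in memory.
Reassemble most-significant byte first: 32 C8 38 71 → 0x32C83871.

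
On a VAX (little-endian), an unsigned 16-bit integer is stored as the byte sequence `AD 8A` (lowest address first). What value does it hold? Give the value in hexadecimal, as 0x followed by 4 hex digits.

Little-endian: lowest address holds the least-significant byte.
Reassemble most-significant byte first: 8A AD → 0x8AAD.

0x8AAD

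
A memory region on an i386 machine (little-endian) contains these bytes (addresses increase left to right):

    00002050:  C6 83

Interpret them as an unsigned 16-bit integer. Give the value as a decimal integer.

33734

Little-endian stores the least-significant byte at the lowest address.
Reassemble most-significant byte first: 83 C6 → 0x83C6.
0x83C6 = 33734.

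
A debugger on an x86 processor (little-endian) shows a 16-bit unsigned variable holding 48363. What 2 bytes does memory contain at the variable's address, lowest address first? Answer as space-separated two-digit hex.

48363 in hexadecimal, padded to 16 bits, is 0xBCEB.
Split into bytes (most-significant first): BC EB.
Little-endian: lowest address holds the least-significant byte.
So at ascending addresses the bytes are EB BC.

EB BC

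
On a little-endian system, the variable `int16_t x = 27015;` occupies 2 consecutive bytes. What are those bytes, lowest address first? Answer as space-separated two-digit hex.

27015 in hexadecimal, padded to 16 bits, is 0x6987.
Split into bytes (most-significant first): 69 87.
Little-endian stores the least-significant byte at the lowest address.
So at ascending addresses the bytes are 87 69.

87 69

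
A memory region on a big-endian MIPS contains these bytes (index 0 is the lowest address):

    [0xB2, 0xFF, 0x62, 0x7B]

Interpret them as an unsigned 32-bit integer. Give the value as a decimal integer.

3003081339

Big-endian stores the most-significant byte at the lowest address.
The bytes are already most-significant first: 0xB2FF627B.
0xB2FF627B = 3003081339.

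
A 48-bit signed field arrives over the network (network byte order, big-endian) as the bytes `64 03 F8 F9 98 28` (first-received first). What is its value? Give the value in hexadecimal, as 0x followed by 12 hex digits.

In big-endian order the high byte comes first in memory.
The bytes are already most-significant first: 0x6403F8F99828.

0x6403F8F99828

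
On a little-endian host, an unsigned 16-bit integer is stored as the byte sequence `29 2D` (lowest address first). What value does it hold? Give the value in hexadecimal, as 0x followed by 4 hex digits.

Little-endian: lowest address holds the least-significant byte.
Reassemble most-significant byte first: 2D 29 → 0x2D29.

0x2D29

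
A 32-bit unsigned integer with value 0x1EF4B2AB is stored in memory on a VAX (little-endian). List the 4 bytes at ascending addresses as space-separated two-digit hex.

AB B2 F4 1E

Split into bytes (most-significant first): 1E F4 B2 AB.
Little-endian: lowest address holds the least-significant byte.
So at ascending addresses the bytes are AB B2 F4 1E.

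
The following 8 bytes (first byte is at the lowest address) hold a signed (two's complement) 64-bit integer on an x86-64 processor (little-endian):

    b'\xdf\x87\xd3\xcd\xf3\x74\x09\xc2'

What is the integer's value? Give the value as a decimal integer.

Little-endian: lowest address holds the least-significant byte.
Reassemble most-significant byte first: C2 09 74 F3 CD D3 87 DF → 0xC20974F3CDD387DF.
Top bit is set, so as a signed 64-bit value this is 0xC20974F3CDD387DF − 2^64 = -4464908965082069025.

-4464908965082069025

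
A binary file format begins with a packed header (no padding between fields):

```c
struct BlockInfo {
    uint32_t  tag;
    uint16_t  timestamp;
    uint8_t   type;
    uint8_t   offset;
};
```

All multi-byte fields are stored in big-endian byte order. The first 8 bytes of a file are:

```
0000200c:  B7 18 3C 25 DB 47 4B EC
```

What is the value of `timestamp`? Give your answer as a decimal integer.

56135

`timestamp` follows `tag` (4 bytes), so it starts at byte offset 4 and occupies 2 bytes.
Bytes at offsets 4..5: DB 47.
Big-endian: lowest address holds the most-significant byte.
The bytes are already most-significant first: 0xDB47.
0xDB47 = 56135.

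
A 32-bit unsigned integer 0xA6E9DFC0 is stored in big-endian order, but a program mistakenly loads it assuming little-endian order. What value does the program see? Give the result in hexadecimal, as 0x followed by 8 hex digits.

Stored big-endian, the bytes at ascending addresses are A6 E9 DF C0.
Read back as little-endian, the first byte is least significant, giving 0xC0DFE9A6.

0xC0DFE9A6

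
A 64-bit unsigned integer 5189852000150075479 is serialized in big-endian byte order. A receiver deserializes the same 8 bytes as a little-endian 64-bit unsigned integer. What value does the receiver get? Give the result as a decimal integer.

5189852000150075479 in 64-bit hexadecimal is 0x48060EE5A9CBB857.
Stored big-endian, the bytes at ascending addresses are 48 06 0E E5 A9 CB B8 57.
Read back as little-endian, the first byte is least significant, giving 0x57B8CBA9E50E0648.
0x57B8CBA9E50E0648 = 6321026007567304264.

6321026007567304264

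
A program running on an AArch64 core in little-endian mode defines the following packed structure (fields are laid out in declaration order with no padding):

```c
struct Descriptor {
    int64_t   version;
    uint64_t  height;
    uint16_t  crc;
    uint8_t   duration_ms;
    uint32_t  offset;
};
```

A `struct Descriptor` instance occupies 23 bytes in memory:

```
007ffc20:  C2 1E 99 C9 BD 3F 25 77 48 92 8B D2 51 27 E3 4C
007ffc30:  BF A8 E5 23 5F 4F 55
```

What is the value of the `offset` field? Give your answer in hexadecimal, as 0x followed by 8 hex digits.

0x554F5F23

`offset` follows `version` (8 B), `height` (8 B), `crc` (2 B), `duration_ms` (1 B), so it starts at offset 8 + 8 + 2 + 1 = 19 and occupies 4 bytes.
Bytes at offsets 19..22: 23 5F 4F 55.
In little-endian order the low byte comes first in memory.
Reassemble most-significant byte first: 55 4F 5F 23 → 0x554F5F23.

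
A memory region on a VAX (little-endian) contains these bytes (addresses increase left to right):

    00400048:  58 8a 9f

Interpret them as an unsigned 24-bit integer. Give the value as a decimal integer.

In little-endian order the low byte comes first in memory.
Reassemble most-significant byte first: 9F 8A 58 → 0x9F8A58.
0x9F8A58 = 10455640.

10455640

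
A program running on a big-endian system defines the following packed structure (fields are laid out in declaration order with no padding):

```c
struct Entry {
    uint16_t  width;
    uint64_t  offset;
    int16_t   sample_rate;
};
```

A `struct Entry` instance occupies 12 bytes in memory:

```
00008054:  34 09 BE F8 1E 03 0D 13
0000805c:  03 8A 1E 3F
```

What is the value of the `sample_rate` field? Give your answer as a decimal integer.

`sample_rate` follows `width` (2 B), `offset` (8 B), so it starts at offset 2 + 8 = 10 and occupies 2 bytes.
Bytes at offsets 10..11: 1E 3F.
In big-endian order the high byte comes first in memory.
The bytes are already most-significant first: 0x1E3F.
0x1E3F = 7743.

7743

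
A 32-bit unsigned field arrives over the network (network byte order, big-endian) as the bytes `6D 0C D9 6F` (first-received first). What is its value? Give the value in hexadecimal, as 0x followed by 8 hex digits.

Big-endian: lowest address holds the most-significant byte.
The bytes are already most-significant first: 0x6D0CD96F.

0x6D0CD96F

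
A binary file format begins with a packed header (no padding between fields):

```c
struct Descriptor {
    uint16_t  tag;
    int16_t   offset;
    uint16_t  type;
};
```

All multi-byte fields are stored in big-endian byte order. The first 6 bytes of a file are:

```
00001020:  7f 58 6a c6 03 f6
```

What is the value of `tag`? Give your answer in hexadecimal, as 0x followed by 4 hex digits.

0x7F58

`tag` is the first field, at byte offset 0, occupying 2 bytes.
Bytes at offsets 0..1: 7F 58.
Big-endian stores the most-significant byte at the lowest address.
The bytes are already most-significant first: 0x7F58.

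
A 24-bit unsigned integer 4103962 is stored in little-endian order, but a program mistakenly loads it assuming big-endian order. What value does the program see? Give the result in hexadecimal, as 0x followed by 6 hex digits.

4103962 in 24-bit hexadecimal is 0x3E9F1A.
Stored little-endian, the bytes at ascending addresses are 1A 9F 3E.
Read back as big-endian, the last byte is least significant, giving 0x1A9F3E.

0x1A9F3E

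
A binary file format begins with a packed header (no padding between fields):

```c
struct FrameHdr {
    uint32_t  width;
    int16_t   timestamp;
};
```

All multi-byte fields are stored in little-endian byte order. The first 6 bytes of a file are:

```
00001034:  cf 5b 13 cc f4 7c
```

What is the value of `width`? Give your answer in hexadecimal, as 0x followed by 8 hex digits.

`width` is the first field, at byte offset 0, occupying 4 bytes.
Bytes at offsets 0..3: CF 5B 13 CC.
Little-endian: lowest address holds the least-significant byte.
Reassemble most-significant byte first: CC 13 5B CF → 0xCC135BCF.

0xCC135BCF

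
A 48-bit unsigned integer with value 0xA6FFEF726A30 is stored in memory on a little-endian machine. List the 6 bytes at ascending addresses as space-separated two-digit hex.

30 6A 72 EF FF A6

Split into bytes (most-significant first): A6 FF EF 72 6A 30.
Little-endian: lowest address holds the least-significant byte.
So at ascending addresses the bytes are 30 6A 72 EF FF A6.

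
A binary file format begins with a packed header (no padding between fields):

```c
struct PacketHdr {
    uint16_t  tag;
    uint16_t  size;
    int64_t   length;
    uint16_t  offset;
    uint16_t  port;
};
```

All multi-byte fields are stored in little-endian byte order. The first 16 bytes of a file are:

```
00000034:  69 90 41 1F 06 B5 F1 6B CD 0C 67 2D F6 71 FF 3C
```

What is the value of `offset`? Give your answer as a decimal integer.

29174

`offset` follows `tag` (2 B), `size` (2 B), `length` (8 B), so it starts at offset 2 + 2 + 8 = 12 and occupies 2 bytes.
Bytes at offsets 12..13: F6 71.
Little-endian stores the least-significant byte at the lowest address.
Reassemble most-significant byte first: 71 F6 → 0x71F6.
0x71F6 = 29174.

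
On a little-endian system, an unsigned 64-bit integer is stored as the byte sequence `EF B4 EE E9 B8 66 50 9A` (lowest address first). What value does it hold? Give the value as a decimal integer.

11119500424362505455

Little-endian: lowest address holds the least-significant byte.
Reassemble most-significant byte first: 9A 50 66 B8 E9 EE B4 EF → 0x9A5066B8E9EEB4EF.
0x9A5066B8E9EEB4EF = 11119500424362505455.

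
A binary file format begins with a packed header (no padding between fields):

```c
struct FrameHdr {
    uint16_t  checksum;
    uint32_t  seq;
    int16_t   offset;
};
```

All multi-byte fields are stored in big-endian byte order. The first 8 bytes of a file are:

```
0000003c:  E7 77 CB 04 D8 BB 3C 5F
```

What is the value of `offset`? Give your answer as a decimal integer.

`offset` follows `checksum` (2 B), `seq` (4 B), so it starts at offset 2 + 4 = 6 and occupies 2 bytes.
Bytes at offsets 6..7: 3C 5F.
Big-endian stores the most-significant byte at the lowest address.
The bytes are already most-significant first: 0x3C5F.
0x3C5F = 15455.

15455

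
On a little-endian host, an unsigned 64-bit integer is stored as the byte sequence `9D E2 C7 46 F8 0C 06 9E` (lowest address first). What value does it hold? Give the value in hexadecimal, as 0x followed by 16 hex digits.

Little-endian: lowest address holds the least-significant byte.
Reassemble most-significant byte first: 9E 06 0C F8 46 C7 E2 9D → 0x9E060CF846C7E29D.

0x9E060CF846C7E29D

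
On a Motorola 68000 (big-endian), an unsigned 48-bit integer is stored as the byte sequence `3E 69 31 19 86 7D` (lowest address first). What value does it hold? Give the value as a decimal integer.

68621516244605

In big-endian order the high byte comes first in memory.
The bytes are already most-significant first: 0x3E693119867D.
0x3E693119867D = 68621516244605.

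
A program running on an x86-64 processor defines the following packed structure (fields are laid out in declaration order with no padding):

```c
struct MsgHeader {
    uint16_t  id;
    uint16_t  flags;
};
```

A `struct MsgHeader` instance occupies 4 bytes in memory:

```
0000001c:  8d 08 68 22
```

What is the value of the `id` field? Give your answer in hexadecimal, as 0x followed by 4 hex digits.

`id` is the first field, at byte offset 0, occupying 2 bytes.
Bytes at offsets 0..1: 8D 08.
In little-endian order the low byte comes first in memory.
Reassemble most-significant byte first: 08 8D → 0x088D.

0x088D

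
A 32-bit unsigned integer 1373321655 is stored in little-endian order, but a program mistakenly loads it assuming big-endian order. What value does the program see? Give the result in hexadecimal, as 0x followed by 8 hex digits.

1373321655 in 32-bit hexadecimal is 0x51DB39B7.
Stored little-endian, the bytes at ascending addresses are B7 39 DB 51.
Read back as big-endian, the last byte is least significant, giving 0xB739DB51.

0xB739DB51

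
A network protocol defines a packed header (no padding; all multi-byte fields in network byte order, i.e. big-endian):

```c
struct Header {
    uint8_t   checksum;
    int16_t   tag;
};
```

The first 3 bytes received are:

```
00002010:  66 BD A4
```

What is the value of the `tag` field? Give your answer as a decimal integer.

-16988

`tag` follows `checksum` (1 byte), so it starts at byte offset 1 and occupies 2 bytes.
Bytes at offsets 1..2: BD A4.
Big-endian: lowest address holds the most-significant byte.
The bytes are already most-significant first: 0xBDA4.
Top bit is set, so as a signed 16-bit value this is 0xBDA4 − 2^16 = -16988.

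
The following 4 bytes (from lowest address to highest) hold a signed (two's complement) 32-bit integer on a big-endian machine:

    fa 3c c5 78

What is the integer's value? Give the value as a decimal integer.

Big-endian: lowest address holds the most-significant byte.
The bytes are already most-significant first: 0xFA3CC578.
Top bit is set, so as a signed 32-bit value this is 0xFA3CC578 − 2^32 = -96680584.

-96680584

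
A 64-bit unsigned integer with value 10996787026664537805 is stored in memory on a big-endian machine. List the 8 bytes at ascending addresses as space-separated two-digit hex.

10996787026664537805 in hexadecimal, padded to 64 bits, is 0x989C6F898AF6BECD.
Split into bytes (most-significant first): 98 9C 6F 89 8A F6 BE CD.
In big-endian order the high byte comes first in memory.
So the memory order matches the most-significant-first order: 98 9C 6F 89 8A F6 BE CD.

98 9C 6F 89 8A F6 BE CD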